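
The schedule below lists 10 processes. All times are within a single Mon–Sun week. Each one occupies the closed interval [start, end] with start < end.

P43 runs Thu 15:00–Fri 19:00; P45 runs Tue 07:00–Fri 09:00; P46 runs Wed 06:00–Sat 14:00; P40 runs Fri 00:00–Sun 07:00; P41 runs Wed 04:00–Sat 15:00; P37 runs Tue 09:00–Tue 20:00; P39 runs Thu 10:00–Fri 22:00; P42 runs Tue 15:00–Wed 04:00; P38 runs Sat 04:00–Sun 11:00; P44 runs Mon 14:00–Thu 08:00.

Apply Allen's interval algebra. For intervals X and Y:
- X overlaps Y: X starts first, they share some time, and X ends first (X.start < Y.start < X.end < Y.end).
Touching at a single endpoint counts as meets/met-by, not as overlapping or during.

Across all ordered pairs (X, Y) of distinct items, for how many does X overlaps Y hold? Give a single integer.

Checking all 90 ordered pairs for relation 'overlaps'; matching pairs in alphabetical order:
(P37, P42): P37 overlaps P42 ✓
(P39, P40): P39 overlaps P40 ✓
(P40, P38): P40 overlaps P38 ✓
(P41, P38): P41 overlaps P38 ✓
(P41, P40): P41 overlaps P40 ✓
(P43, P40): P43 overlaps P40 ✓
(P44, P41): P44 overlaps P41 ✓
(P44, P45): P44 overlaps P45 ✓
(P44, P46): P44 overlaps P46 ✓
(P45, P39): P45 overlaps P39 ✓
(P45, P40): P45 overlaps P40 ✓
(P45, P41): P45 overlaps P41 ✓
(P45, P43): P45 overlaps P43 ✓
(P45, P46): P45 overlaps P46 ✓
(P46, P38): P46 overlaps P38 ✓
(P46, P40): P46 overlaps P40 ✓
Count: 16.

16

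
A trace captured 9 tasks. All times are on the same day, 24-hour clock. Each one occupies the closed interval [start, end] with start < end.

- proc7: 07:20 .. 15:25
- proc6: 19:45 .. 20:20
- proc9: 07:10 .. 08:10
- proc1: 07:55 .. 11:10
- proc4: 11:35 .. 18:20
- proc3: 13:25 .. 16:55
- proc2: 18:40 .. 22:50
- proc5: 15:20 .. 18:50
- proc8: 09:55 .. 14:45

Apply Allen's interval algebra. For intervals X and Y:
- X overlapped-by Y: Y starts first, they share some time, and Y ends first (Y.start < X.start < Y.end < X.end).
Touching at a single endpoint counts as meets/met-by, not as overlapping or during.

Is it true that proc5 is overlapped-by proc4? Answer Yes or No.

proc5 = [15:20, 18:50], proc4 = [11:35, 18:20].
Actual relation of proc5 to proc4: overlapped-by.
Asked whether 'overlapped-by' holds → Yes.

Yes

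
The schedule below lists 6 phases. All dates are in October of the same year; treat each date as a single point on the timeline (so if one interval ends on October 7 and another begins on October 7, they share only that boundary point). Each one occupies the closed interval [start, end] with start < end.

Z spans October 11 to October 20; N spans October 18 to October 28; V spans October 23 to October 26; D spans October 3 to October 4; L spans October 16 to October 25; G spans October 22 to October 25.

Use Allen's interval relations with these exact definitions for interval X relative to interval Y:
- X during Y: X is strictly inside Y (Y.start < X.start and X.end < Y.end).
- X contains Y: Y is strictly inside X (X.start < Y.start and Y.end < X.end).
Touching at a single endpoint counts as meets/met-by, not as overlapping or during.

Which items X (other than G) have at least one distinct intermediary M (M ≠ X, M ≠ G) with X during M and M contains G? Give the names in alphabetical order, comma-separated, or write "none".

Target G = [October 22, October 25].
Intermediaries M with M contains G: N.
Via N — items with X during N: V.
Union: V.

V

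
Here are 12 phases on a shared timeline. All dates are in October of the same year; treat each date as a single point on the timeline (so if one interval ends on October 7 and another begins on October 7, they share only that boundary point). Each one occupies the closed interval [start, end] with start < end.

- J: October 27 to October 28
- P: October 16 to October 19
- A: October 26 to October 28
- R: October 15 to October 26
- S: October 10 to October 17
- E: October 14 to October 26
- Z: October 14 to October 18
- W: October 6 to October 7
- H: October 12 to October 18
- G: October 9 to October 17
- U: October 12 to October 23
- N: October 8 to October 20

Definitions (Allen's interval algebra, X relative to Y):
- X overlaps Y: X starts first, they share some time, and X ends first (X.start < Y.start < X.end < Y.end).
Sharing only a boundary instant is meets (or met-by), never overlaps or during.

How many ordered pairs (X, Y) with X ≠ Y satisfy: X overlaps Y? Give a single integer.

22

Checking all 132 ordered pairs for relation 'overlaps'; matching pairs in alphabetical order:
(G, E): G overlaps E ✓
(G, H): G overlaps H ✓
(G, P): G overlaps P ✓
(G, R): G overlaps R ✓
(G, U): G overlaps U ✓
(G, Z): G overlaps Z ✓
(H, E): H overlaps E ✓
(H, P): H overlaps P ✓
(H, R): H overlaps R ✓
(N, E): N overlaps E ✓
(N, R): N overlaps R ✓
(N, U): N overlaps U ✓
(S, E): S overlaps E ✓
(S, H): S overlaps H ✓
(S, P): S overlaps P ✓
(S, R): S overlaps R ✓
(S, U): S overlaps U ✓
(S, Z): S overlaps Z ✓
(U, E): U overlaps E ✓
(U, R): U overlaps R ✓
(Z, P): Z overlaps P ✓
(Z, R): Z overlaps R ✓
Count: 22.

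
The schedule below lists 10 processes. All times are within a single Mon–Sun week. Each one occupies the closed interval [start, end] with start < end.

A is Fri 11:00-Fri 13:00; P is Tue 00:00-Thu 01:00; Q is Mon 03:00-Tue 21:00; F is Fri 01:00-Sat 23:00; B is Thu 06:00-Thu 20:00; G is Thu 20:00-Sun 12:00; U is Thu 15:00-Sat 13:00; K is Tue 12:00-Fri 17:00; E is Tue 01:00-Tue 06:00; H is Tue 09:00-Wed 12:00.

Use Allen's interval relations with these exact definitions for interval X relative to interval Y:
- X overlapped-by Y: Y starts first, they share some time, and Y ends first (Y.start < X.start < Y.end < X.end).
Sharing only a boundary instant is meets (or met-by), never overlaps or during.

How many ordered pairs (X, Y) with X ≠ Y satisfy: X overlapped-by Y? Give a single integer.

11

Checking all 90 ordered pairs for relation 'overlapped-by'; matching pairs in alphabetical order:
(F, K): F overlapped-by K ✓
(F, U): F overlapped-by U ✓
(G, K): G overlapped-by K ✓
(G, U): G overlapped-by U ✓
(H, Q): H overlapped-by Q ✓
(K, H): K overlapped-by H ✓
(K, P): K overlapped-by P ✓
(K, Q): K overlapped-by Q ✓
(P, Q): P overlapped-by Q ✓
(U, B): U overlapped-by B ✓
(U, K): U overlapped-by K ✓
Count: 11.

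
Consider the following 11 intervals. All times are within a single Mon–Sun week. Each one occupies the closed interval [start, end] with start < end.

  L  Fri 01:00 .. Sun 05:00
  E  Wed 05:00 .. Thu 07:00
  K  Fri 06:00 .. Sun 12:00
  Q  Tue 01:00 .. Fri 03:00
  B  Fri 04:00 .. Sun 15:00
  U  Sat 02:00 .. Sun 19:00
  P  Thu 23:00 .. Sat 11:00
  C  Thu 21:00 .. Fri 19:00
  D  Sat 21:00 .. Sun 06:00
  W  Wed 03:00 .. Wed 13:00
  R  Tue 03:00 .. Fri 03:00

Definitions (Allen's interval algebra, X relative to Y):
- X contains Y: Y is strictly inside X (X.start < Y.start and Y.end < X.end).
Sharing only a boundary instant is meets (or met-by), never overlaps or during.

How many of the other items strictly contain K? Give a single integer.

1

Target K = [Fri 06:00, Sun 12:00].
B [Fri 04:00, Sun 15:00] → contains → counts.
C [Thu 21:00, Fri 19:00] → overlaps → no.
D [Sat 21:00, Sun 06:00] → during → no.
E [Wed 05:00, Thu 07:00] → before → no.
L [Fri 01:00, Sun 05:00] → overlaps → no.
P [Thu 23:00, Sat 11:00] → overlaps → no.
Q [Tue 01:00, Fri 03:00] → before → no.
R [Tue 03:00, Fri 03:00] → before → no.
U [Sat 02:00, Sun 19:00] → overlapped-by → no.
W [Wed 03:00, Wed 13:00] → before → no.
Total: 1.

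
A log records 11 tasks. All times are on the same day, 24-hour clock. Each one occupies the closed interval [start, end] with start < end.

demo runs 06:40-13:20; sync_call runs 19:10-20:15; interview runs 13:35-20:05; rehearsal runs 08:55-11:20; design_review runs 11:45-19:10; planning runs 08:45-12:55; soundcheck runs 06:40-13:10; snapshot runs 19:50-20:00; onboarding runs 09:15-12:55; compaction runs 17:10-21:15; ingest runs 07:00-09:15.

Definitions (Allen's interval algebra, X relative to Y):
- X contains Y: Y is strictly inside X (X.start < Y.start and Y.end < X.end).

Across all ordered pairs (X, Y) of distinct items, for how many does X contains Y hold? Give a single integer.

Checking all 110 ordered pairs for relation 'contains'; matching pairs in alphabetical order:
(compaction, snapshot): compaction contains snapshot ✓
(compaction, sync_call): compaction contains sync_call ✓
(demo, ingest): demo contains ingest ✓
(demo, onboarding): demo contains onboarding ✓
(demo, planning): demo contains planning ✓
(demo, rehearsal): demo contains rehearsal ✓
(interview, snapshot): interview contains snapshot ✓
(planning, rehearsal): planning contains rehearsal ✓
(soundcheck, ingest): soundcheck contains ingest ✓
(soundcheck, onboarding): soundcheck contains onboarding ✓
(soundcheck, planning): soundcheck contains planning ✓
(soundcheck, rehearsal): soundcheck contains rehearsal ✓
(sync_call, snapshot): sync_call contains snapshot ✓
Count: 13.

13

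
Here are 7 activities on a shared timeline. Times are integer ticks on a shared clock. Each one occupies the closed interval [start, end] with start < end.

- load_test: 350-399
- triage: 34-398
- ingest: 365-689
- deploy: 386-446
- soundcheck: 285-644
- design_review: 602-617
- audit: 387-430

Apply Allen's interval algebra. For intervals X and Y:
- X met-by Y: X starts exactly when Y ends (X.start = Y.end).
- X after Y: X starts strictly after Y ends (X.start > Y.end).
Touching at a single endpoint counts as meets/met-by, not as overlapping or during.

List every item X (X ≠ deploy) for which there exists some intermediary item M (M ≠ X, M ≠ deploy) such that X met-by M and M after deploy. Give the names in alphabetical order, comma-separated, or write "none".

none

Target deploy = [386, 446].
Intermediaries M with M after deploy: design_review.
Via design_review — items with X met-by design_review: none.
Union: none.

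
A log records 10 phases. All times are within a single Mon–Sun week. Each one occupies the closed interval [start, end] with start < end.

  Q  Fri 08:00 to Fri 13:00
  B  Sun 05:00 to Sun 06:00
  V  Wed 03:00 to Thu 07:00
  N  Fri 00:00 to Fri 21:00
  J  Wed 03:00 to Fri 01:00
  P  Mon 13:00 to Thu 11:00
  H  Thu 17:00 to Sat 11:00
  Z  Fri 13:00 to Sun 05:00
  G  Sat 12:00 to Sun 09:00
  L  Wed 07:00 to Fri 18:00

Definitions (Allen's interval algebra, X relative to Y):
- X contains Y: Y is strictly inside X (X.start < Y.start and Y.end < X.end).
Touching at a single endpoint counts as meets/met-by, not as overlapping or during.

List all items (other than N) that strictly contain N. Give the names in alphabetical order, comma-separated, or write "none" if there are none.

Target N = [Fri 00:00, Fri 21:00].
B [Sun 05:00, Sun 06:00] → after → no.
G [Sat 12:00, Sun 09:00] → after → no.
H [Thu 17:00, Sat 11:00] → contains → yes.
J [Wed 03:00, Fri 01:00] → overlaps → no.
L [Wed 07:00, Fri 18:00] → overlaps → no.
P [Mon 13:00, Thu 11:00] → before → no.
Q [Fri 08:00, Fri 13:00] → during → no.
V [Wed 03:00, Thu 07:00] → before → no.
Z [Fri 13:00, Sun 05:00] → overlapped-by → no.
Result: H.

H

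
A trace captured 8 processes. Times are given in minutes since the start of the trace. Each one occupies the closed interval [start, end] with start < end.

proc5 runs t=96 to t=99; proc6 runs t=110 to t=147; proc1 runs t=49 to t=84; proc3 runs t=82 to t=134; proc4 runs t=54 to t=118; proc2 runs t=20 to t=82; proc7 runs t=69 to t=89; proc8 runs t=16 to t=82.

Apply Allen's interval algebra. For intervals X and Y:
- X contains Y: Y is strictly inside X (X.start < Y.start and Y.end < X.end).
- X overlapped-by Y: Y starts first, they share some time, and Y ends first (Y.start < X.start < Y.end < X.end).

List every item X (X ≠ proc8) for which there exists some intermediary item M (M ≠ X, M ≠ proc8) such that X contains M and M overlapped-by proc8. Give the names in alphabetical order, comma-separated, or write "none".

proc4

Target proc8 = [t=16, t=82].
Intermediaries M with M overlapped-by proc8: proc1, proc4, proc7.
Via proc1 — items with X contains proc1: none.
Via proc4 — items with X contains proc4: none.
Via proc7 — items with X contains proc7: proc4.
Union: proc4.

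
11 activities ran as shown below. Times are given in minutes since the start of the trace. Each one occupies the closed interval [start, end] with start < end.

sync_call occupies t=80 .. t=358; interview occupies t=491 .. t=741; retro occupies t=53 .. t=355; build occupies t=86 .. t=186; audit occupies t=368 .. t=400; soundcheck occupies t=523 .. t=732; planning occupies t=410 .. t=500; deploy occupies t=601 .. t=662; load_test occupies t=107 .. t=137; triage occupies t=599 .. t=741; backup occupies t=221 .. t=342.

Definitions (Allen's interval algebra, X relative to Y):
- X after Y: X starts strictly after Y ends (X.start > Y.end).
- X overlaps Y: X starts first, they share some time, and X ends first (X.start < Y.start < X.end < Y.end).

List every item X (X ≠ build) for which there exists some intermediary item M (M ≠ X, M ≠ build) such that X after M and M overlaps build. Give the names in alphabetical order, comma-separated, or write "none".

Target build = [t=86, t=186].
Intermediaries M with M overlaps build: none.
Union: none.

none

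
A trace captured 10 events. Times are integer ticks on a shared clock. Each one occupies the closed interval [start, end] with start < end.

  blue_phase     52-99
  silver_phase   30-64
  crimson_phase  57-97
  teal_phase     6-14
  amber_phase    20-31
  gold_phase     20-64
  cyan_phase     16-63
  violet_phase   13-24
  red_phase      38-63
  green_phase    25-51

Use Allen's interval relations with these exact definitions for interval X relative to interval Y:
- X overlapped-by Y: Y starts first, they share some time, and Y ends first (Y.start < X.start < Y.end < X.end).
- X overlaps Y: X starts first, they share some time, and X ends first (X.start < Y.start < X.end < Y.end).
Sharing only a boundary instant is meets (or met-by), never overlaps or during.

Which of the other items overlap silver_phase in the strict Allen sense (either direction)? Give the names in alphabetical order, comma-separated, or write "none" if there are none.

Target silver_phase = [30, 64].
amber_phase [20, 31] → overlaps → yes.
blue_phase [52, 99] → overlapped-by → yes.
crimson_phase [57, 97] → overlapped-by → yes.
cyan_phase [16, 63] → overlaps → yes.
gold_phase [20, 64] → finished-by → no.
green_phase [25, 51] → overlaps → yes.
red_phase [38, 63] → during → no.
teal_phase [6, 14] → before → no.
violet_phase [13, 24] → before → no.
Result: amber_phase, blue_phase, crimson_phase, cyan_phase, green_phase.

amber_phase, blue_phase, crimson_phase, cyan_phase, green_phase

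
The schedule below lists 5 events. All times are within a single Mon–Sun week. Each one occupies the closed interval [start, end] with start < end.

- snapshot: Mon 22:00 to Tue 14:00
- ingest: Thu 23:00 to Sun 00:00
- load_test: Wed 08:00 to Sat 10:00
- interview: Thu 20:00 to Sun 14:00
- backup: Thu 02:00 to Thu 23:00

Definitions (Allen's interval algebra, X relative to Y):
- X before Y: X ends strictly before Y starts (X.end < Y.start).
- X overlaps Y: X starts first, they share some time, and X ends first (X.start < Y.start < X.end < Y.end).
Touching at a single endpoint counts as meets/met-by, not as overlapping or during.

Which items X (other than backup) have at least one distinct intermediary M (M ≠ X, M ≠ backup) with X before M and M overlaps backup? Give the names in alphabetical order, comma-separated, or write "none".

Target backup = [Thu 02:00, Thu 23:00].
Intermediaries M with M overlaps backup: none.
Union: none.

none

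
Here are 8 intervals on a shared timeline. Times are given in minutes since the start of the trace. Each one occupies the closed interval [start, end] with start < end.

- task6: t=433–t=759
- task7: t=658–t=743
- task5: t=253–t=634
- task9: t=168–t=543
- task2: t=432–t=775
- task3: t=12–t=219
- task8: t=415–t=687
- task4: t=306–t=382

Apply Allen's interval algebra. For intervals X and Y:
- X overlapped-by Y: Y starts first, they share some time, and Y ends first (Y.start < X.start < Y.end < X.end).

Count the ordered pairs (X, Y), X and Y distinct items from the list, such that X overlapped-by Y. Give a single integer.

Checking all 56 ordered pairs for relation 'overlapped-by'; matching pairs in alphabetical order:
(task2, task5): task2 overlapped-by task5 ✓
(task2, task8): task2 overlapped-by task8 ✓
(task2, task9): task2 overlapped-by task9 ✓
(task5, task9): task5 overlapped-by task9 ✓
(task6, task5): task6 overlapped-by task5 ✓
(task6, task8): task6 overlapped-by task8 ✓
(task6, task9): task6 overlapped-by task9 ✓
(task7, task8): task7 overlapped-by task8 ✓
(task8, task5): task8 overlapped-by task5 ✓
(task8, task9): task8 overlapped-by task9 ✓
(task9, task3): task9 overlapped-by task3 ✓
Count: 11.

11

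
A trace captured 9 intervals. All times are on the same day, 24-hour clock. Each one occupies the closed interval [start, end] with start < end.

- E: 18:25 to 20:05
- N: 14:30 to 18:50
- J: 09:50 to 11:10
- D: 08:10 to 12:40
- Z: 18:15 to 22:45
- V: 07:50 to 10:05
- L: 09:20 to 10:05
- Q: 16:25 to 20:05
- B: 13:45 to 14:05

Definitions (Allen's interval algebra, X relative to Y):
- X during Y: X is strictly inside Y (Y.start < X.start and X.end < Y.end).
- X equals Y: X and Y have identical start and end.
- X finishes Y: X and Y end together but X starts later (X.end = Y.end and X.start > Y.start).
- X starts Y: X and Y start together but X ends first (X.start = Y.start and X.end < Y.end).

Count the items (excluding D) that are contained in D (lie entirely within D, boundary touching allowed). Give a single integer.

Target D = [08:10, 12:40].
B [13:45, 14:05] → after → no.
E [18:25, 20:05] → after → no.
J [09:50, 11:10] → during → counts.
L [09:20, 10:05] → during → counts.
N [14:30, 18:50] → after → no.
Q [16:25, 20:05] → after → no.
V [07:50, 10:05] → overlaps → no.
Z [18:15, 22:45] → after → no.
Total: 2.

2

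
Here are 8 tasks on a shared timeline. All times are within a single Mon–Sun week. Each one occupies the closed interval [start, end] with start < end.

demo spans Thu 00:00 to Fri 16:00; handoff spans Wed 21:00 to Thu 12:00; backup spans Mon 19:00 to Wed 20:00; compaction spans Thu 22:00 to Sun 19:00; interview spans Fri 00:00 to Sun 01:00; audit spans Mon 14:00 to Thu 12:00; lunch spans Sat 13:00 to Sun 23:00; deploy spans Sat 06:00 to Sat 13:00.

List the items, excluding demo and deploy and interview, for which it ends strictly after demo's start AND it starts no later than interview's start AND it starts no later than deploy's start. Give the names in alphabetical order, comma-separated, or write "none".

audit, compaction, handoff

Conditions: its end is strictly after demo's start (X.end > Thu 00:00) AND its start is no later than interview's start (X.start <= Fri 00:00) AND its start is no later than deploy's start (X.start <= Sat 06:00).
audit: end Thu 12:00 > Thu 00:00? ✓; start Mon 14:00 <= Fri 00:00? ✓; start Mon 14:00 <= Sat 06:00? ✓ → yes.
backup: end Wed 20:00 > Thu 00:00? ✗; start Mon 19:00 <= Fri 00:00? ✓; start Mon 19:00 <= Sat 06:00? ✓ → no.
compaction: end Sun 19:00 > Thu 00:00? ✓; start Thu 22:00 <= Fri 00:00? ✓; start Thu 22:00 <= Sat 06:00? ✓ → yes.
handoff: end Thu 12:00 > Thu 00:00? ✓; start Wed 21:00 <= Fri 00:00? ✓; start Wed 21:00 <= Sat 06:00? ✓ → yes.
lunch: end Sun 23:00 > Thu 00:00? ✓; start Sat 13:00 <= Fri 00:00? ✗; start Sat 13:00 <= Sat 06:00? ✗ → no.
Result: audit, compaction, handoff.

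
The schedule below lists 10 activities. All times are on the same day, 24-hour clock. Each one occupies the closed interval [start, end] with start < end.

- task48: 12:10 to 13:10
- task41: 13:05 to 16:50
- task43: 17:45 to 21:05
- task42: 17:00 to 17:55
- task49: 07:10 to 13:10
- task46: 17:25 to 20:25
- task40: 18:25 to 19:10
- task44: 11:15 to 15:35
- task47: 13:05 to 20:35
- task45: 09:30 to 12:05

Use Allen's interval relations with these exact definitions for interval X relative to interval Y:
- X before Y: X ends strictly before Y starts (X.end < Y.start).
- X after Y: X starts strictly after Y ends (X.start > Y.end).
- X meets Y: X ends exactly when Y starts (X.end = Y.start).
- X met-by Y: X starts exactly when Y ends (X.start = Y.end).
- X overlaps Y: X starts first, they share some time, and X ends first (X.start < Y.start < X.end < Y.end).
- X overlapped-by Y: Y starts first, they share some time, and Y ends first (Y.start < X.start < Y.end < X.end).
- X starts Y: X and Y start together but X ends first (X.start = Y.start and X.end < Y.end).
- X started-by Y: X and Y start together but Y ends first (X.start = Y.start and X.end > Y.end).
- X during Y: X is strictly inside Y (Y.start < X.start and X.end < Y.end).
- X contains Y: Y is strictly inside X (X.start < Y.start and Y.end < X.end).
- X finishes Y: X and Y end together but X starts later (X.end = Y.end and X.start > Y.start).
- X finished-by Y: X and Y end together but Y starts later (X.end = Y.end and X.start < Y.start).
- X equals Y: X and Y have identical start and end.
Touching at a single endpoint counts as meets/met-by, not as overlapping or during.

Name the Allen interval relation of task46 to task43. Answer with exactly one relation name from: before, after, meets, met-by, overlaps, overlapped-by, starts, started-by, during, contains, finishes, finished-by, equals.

overlaps

task46 = [17:25, 20:25]; task43 = [17:45, 21:05].
Compare endpoints: task46.start < task43.start, task46.start < task43.end, task46.end > task43.start, task46.end < task43.end.
That pattern is 'overlaps'.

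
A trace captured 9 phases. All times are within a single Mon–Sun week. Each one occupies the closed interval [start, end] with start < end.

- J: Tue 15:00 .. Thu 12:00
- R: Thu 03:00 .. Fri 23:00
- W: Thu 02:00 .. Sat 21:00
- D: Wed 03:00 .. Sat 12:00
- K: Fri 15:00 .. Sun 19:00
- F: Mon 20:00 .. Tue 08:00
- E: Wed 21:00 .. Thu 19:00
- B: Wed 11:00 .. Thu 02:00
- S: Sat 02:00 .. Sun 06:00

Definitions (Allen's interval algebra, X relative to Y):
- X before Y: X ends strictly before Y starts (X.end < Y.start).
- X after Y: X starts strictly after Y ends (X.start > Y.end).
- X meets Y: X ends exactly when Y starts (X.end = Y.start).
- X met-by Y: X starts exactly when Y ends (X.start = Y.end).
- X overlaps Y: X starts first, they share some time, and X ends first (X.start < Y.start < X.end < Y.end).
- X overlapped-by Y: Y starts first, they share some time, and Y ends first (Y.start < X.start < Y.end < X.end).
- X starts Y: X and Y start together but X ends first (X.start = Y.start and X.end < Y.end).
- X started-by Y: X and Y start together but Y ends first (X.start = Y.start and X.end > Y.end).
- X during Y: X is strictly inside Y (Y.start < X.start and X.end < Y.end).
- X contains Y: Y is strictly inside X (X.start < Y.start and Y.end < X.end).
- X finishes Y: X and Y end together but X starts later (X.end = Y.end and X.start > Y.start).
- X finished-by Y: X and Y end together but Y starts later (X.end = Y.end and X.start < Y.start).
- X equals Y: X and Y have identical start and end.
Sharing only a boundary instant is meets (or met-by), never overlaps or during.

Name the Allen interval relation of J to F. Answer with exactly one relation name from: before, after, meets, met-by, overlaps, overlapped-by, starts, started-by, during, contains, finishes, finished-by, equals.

J = [Tue 15:00, Thu 12:00]; F = [Mon 20:00, Tue 08:00].
Compare endpoints: J.start > F.start, J.start > F.end, J.end > F.start, J.end > F.end.
That pattern is 'after'.

after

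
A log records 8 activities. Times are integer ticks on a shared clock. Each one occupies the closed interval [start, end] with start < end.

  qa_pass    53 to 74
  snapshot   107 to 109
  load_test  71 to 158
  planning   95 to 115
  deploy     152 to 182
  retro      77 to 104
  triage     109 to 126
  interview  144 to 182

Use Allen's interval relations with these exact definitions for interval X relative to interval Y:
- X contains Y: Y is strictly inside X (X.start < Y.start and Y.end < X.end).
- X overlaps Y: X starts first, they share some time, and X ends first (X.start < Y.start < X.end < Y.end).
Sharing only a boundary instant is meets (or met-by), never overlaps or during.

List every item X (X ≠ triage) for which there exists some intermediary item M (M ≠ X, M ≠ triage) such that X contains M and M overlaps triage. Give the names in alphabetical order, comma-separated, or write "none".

load_test

Target triage = [109, 126].
Intermediaries M with M overlaps triage: planning.
Via planning — items with X contains planning: load_test.
Union: load_test.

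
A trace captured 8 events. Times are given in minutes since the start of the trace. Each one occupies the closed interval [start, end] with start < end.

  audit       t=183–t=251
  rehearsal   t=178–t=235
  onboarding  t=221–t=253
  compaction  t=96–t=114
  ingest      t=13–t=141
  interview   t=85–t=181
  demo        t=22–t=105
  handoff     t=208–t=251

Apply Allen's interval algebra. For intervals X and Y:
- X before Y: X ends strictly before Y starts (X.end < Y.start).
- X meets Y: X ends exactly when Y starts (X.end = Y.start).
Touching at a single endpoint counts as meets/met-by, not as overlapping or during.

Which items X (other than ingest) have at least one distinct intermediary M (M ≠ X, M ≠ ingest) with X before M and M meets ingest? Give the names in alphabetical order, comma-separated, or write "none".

Target ingest = [t=13, t=141].
Intermediaries M with M meets ingest: none.
Union: none.

none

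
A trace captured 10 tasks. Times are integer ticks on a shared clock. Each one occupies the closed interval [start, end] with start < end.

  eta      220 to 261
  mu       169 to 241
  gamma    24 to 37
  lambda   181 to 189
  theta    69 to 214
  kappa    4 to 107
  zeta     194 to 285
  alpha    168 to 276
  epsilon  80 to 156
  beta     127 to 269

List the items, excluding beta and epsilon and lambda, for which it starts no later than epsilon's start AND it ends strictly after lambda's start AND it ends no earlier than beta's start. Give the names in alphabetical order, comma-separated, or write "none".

Conditions: its start is no later than epsilon's start (X.start <= 80) AND its end is strictly after lambda's start (X.end > 181) AND its end is no earlier than beta's start (X.end >= 127).
alpha: start 168 <= 80? ✗; end 276 > 181? ✓; end 276 >= 127? ✓ → no.
eta: start 220 <= 80? ✗; end 261 > 181? ✓; end 261 >= 127? ✓ → no.
gamma: start 24 <= 80? ✓; end 37 > 181? ✗; end 37 >= 127? ✗ → no.
kappa: start 4 <= 80? ✓; end 107 > 181? ✗; end 107 >= 127? ✗ → no.
mu: start 169 <= 80? ✗; end 241 > 181? ✓; end 241 >= 127? ✓ → no.
theta: start 69 <= 80? ✓; end 214 > 181? ✓; end 214 >= 127? ✓ → yes.
zeta: start 194 <= 80? ✗; end 285 > 181? ✓; end 285 >= 127? ✓ → no.
Result: theta.

theta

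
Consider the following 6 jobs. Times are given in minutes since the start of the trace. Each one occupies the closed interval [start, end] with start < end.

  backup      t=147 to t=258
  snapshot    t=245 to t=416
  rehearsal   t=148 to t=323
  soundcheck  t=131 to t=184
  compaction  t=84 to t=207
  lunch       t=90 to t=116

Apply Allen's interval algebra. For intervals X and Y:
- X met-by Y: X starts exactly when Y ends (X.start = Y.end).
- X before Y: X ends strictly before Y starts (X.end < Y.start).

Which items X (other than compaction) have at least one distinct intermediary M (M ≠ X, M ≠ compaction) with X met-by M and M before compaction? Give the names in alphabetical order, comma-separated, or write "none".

Target compaction = [t=84, t=207].
Intermediaries M with M before compaction: none.
Union: none.

none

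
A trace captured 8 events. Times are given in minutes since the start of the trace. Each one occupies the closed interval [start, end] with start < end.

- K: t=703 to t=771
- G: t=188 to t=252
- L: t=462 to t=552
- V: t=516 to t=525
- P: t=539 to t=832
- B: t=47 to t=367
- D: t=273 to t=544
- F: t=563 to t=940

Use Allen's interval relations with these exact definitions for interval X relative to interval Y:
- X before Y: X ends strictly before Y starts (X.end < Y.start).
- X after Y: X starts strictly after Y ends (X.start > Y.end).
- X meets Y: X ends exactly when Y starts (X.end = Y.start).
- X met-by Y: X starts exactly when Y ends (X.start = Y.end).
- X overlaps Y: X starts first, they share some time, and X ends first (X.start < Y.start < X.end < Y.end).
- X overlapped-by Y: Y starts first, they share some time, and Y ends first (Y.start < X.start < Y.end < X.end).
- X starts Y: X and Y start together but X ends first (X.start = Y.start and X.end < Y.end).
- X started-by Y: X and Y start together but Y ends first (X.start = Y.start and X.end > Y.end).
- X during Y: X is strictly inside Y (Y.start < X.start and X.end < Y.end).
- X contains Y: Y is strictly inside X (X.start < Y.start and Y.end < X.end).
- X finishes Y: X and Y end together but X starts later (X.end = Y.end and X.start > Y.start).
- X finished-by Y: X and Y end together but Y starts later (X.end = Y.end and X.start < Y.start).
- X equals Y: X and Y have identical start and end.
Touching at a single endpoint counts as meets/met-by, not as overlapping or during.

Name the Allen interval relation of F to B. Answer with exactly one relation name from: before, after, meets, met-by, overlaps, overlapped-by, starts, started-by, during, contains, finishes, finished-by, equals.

F = [t=563, t=940]; B = [t=47, t=367].
Compare endpoints: F.start > B.start, F.start > B.end, F.end > B.start, F.end > B.end.
That pattern is 'after'.

after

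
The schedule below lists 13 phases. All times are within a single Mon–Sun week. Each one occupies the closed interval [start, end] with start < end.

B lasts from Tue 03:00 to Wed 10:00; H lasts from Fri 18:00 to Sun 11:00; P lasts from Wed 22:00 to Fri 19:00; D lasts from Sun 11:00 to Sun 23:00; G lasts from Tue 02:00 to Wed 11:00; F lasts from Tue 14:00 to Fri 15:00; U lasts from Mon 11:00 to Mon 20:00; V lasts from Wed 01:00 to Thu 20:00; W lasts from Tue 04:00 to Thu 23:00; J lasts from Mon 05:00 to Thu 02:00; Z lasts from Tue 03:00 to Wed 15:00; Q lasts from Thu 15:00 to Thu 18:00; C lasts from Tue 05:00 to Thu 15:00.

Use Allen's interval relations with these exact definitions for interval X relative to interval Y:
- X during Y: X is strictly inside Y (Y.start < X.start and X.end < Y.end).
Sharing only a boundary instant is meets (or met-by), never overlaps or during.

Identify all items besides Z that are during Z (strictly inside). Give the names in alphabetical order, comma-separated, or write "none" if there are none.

none

Target Z = [Tue 03:00, Wed 15:00].
B [Tue 03:00, Wed 10:00] → starts → no.
C [Tue 05:00, Thu 15:00] → overlapped-by → no.
D [Sun 11:00, Sun 23:00] → after → no.
F [Tue 14:00, Fri 15:00] → overlapped-by → no.
G [Tue 02:00, Wed 11:00] → overlaps → no.
H [Fri 18:00, Sun 11:00] → after → no.
J [Mon 05:00, Thu 02:00] → contains → no.
P [Wed 22:00, Fri 19:00] → after → no.
Q [Thu 15:00, Thu 18:00] → after → no.
U [Mon 11:00, Mon 20:00] → before → no.
V [Wed 01:00, Thu 20:00] → overlapped-by → no.
W [Tue 04:00, Thu 23:00] → overlapped-by → no.
Result: none.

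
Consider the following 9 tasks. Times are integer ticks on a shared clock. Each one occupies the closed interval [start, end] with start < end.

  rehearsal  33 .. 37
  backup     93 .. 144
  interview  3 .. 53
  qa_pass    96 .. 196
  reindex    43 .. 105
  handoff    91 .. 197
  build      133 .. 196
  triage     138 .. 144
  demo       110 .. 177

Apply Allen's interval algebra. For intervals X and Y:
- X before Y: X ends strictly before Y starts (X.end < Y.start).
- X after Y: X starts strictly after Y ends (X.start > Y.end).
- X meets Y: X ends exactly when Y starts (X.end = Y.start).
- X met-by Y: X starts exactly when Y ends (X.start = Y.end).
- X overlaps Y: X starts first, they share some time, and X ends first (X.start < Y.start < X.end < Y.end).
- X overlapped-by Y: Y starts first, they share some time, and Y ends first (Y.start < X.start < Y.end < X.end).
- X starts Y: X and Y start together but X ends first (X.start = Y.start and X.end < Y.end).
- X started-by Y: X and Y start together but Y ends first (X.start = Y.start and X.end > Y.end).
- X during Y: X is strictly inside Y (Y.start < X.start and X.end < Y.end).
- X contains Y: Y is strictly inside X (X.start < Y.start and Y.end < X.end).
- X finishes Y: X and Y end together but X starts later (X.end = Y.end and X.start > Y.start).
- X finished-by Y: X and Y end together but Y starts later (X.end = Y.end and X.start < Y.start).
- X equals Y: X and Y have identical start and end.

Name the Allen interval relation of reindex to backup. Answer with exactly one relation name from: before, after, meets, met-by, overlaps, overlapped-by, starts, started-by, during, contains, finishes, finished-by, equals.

reindex = [43, 105]; backup = [93, 144].
Compare endpoints: reindex.start < backup.start, reindex.start < backup.end, reindex.end > backup.start, reindex.end < backup.end.
That pattern is 'overlaps'.

overlaps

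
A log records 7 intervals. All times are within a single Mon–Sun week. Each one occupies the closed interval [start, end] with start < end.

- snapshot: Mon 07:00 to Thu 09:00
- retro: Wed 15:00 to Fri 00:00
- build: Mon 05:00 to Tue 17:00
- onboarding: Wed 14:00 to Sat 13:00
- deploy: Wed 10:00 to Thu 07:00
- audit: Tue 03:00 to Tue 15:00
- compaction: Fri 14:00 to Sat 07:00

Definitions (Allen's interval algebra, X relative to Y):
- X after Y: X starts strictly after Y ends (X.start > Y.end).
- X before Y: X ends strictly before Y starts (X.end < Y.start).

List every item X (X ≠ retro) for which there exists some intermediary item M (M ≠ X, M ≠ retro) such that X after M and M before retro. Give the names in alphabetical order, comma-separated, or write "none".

compaction, deploy, onboarding

Target retro = [Wed 15:00, Fri 00:00].
Intermediaries M with M before retro: audit, build.
Via audit — items with X after audit: compaction, deploy, onboarding.
Via build — items with X after build: compaction, deploy, onboarding.
Union: compaction, deploy, onboarding.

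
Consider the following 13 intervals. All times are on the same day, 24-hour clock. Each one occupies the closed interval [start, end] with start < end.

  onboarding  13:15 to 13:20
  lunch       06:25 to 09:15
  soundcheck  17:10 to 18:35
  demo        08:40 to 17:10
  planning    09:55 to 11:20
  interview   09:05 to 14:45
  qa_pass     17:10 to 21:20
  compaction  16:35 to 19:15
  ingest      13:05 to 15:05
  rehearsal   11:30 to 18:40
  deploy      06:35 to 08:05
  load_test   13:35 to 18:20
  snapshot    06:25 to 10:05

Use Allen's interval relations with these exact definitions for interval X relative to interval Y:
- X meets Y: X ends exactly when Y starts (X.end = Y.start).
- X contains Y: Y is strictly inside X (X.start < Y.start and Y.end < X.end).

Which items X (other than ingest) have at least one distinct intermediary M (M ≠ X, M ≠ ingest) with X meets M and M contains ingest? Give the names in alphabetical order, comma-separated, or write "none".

none

Target ingest = [13:05, 15:05].
Intermediaries M with M contains ingest: demo, rehearsal.
Via demo — items with X meets demo: none.
Via rehearsal — items with X meets rehearsal: none.
Union: none.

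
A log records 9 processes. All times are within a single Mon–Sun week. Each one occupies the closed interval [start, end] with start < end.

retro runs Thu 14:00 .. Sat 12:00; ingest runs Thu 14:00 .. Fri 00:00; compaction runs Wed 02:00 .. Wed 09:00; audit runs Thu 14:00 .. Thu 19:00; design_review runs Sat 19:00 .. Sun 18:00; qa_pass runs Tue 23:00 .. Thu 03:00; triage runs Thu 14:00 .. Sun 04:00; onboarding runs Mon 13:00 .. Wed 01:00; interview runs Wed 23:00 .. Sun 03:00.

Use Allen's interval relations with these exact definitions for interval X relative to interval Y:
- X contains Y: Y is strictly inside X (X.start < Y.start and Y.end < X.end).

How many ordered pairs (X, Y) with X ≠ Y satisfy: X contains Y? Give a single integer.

4

Checking all 72 ordered pairs for relation 'contains'; matching pairs in alphabetical order:
(interview, audit): interview contains audit ✓
(interview, ingest): interview contains ingest ✓
(interview, retro): interview contains retro ✓
(qa_pass, compaction): qa_pass contains compaction ✓
Count: 4.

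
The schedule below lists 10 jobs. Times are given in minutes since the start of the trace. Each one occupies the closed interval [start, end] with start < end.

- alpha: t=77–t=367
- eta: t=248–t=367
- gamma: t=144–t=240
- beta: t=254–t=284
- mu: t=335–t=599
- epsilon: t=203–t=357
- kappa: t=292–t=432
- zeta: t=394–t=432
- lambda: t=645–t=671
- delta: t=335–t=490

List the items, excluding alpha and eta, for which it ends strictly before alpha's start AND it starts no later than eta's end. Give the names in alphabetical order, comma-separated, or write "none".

Conditions: its end is strictly before alpha's start (X.end < t=77) AND its start is no later than eta's end (X.start <= t=367).
beta: end t=284 < t=77? ✗; start t=254 <= t=367? ✓ → no.
delta: end t=490 < t=77? ✗; start t=335 <= t=367? ✓ → no.
epsilon: end t=357 < t=77? ✗; start t=203 <= t=367? ✓ → no.
gamma: end t=240 < t=77? ✗; start t=144 <= t=367? ✓ → no.
kappa: end t=432 < t=77? ✗; start t=292 <= t=367? ✓ → no.
lambda: end t=671 < t=77? ✗; start t=645 <= t=367? ✗ → no.
mu: end t=599 < t=77? ✗; start t=335 <= t=367? ✓ → no.
zeta: end t=432 < t=77? ✗; start t=394 <= t=367? ✗ → no.
Result: none.

none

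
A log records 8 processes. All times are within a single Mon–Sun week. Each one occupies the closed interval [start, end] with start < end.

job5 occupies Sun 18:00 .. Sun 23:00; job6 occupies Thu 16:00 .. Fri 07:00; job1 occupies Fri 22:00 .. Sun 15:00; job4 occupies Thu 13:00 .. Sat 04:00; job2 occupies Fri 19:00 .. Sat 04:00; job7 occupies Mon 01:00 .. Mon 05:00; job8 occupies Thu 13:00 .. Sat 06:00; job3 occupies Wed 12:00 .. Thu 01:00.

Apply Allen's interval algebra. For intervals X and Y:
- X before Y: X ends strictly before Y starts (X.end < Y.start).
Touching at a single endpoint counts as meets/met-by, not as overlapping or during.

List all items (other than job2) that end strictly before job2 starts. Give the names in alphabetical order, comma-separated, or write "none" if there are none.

Target job2 = [Fri 19:00, Sat 04:00].
job1 [Fri 22:00, Sun 15:00] → overlapped-by → no.
job3 [Wed 12:00, Thu 01:00] → before → yes.
job4 [Thu 13:00, Sat 04:00] → finished-by → no.
job5 [Sun 18:00, Sun 23:00] → after → no.
job6 [Thu 16:00, Fri 07:00] → before → yes.
job7 [Mon 01:00, Mon 05:00] → before → yes.
job8 [Thu 13:00, Sat 06:00] → contains → no.
Result: job3, job6, job7.

job3, job6, job7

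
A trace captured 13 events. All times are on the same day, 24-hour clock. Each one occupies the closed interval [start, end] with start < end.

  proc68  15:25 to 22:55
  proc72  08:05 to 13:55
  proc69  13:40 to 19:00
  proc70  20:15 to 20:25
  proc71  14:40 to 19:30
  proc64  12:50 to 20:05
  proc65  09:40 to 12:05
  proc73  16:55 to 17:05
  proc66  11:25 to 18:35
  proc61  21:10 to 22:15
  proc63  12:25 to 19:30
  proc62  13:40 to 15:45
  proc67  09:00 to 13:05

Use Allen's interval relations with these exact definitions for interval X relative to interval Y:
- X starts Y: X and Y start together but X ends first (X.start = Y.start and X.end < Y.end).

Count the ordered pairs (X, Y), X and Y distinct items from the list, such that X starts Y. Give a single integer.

Checking all 156 ordered pairs for relation 'starts'; matching pairs in alphabetical order:
(proc62, proc69): proc62 starts proc69 ✓
Count: 1.

1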